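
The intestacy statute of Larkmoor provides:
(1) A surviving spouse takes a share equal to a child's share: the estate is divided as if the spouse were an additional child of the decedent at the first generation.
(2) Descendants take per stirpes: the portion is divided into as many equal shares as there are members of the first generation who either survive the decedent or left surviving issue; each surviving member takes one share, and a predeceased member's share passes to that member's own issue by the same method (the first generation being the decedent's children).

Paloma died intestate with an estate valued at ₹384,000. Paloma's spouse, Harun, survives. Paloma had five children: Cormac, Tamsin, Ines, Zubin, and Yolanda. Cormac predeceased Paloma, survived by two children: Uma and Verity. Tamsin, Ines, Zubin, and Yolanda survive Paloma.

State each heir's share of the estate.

The spouse counts as an additional share at the children's level, so there are 6 primary shares of ₹64,000. Harun takes one such share (₹64,000).
The children's combined portion (₹320,000) is divided into 5 shares of ₹64,000: Tamsin, Ines, Zubin, and Yolanda each take ₹64,000; Cormac's ₹64,000 share passes to Cormac's issue.
Cormac's share (₹64,000) is divided into 2 shares of ₹32,000: Uma and Verity each take ₹32,000.

Harun: ₹64,000; Uma: ₹32,000; Verity: ₹32,000; Tamsin: ₹64,000; Ines: ₹64,000; Zubin: ₹64,000; Yolanda: ₹64,000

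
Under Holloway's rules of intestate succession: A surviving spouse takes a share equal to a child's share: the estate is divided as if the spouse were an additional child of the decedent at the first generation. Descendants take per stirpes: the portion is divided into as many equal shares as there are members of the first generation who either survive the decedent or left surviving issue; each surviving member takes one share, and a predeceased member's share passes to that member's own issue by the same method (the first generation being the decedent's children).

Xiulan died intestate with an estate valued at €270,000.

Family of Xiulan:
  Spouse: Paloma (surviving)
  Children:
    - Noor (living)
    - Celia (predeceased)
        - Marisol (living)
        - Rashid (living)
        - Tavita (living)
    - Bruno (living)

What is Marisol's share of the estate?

The spouse counts as an additional share at the children's level, so there are 4 primary shares of €67,500. Paloma takes one such share (€67,500).
The children's combined portion (€202,500) is divided into 3 shares of €67,500: Noor and Bruno each take €67,500; Celia's €67,500 share passes to Celia's issue.
Celia's share (€67,500) is divided into 3 shares of €22,500: Marisol, Rashid, and Tavita each take €22,500.

Marisol receives €22,500.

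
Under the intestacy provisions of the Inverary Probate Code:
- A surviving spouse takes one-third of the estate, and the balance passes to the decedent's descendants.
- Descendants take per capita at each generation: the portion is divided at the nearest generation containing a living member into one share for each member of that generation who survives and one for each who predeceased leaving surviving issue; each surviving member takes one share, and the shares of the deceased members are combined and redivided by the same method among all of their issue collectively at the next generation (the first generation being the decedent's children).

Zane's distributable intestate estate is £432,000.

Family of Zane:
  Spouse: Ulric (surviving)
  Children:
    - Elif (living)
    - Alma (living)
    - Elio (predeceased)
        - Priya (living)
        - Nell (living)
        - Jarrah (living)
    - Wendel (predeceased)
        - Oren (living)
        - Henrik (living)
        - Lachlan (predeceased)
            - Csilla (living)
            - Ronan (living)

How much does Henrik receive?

Henrik receives £24,000.

Ulric takes one-third of £432,000 = £144,000. The remaining £288,000 passes to the descendants.
The descendants' portion (£288,000) is divided at the children's generation into 4 shares of £72,000. Elif and Alma each take £72,000. The 2 shares of the deceased (Elio and Wendel) are combined into a pool of £144,000.
That pool (£144,000) is divided at the grandchildren's generation into 6 shares of £24,000. Priya, Nell, Jarrah, Oren, and Henrik each take £24,000. The remaining share for the deceased Lachlan (£24,000) is carried to the next generation.
That pool (£24,000) is divided at the great-grandchildren's generation equally among Csilla and Ronan: £12,000 each.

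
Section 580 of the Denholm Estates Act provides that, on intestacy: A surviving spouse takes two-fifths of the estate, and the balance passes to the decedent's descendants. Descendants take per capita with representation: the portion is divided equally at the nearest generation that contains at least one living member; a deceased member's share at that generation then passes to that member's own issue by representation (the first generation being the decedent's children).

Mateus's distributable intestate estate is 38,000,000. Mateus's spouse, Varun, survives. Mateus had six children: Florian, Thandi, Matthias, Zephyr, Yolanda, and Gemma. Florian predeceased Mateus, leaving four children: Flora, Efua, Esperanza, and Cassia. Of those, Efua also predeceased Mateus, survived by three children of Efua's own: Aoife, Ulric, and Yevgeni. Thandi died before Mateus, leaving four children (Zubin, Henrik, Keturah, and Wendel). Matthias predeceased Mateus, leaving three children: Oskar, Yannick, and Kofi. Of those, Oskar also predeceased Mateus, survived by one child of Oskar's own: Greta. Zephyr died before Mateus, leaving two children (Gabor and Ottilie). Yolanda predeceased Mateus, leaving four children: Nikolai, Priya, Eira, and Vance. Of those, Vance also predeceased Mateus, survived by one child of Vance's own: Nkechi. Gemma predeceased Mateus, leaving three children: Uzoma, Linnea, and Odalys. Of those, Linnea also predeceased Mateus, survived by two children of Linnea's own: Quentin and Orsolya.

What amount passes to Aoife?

Aoife receives 380,000.

Varun takes two-fifths of 38,000,000 = 15,200,000. The remaining 22,800,000 passes to the descendants.
No child survives, so the initial division is made at the grandchildren's generation.
The descendants' portion (22,800,000) is divided into 20 shares of 1,140,000: Flora, Esperanza, Cassia, Zubin, Henrik, Keturah, Wendel, Yannick, Kofi, Gabor, Ottilie, Nikolai, Priya, Eira, Uzoma, and Odalys each take 1,140,000; Efua's 1,140,000 share passes to Efua's issue; Oskar's 1,140,000 share passes to Oskar's issue; Vance's 1,140,000 share passes to Vance's issue; Linnea's 1,140,000 share passes to Linnea's issue.
Efua's share (1,140,000) is divided into 3 shares of 380,000: Aoife, Ulric, and Yevgeni each take 380,000.
Oskar's share (1,140,000) passes entirely to Greta.
Vance's share (1,140,000) passes entirely to Nkechi.
Linnea's share (1,140,000) is divided into 2 shares of 570,000: Quentin and Orsolya each take 570,000.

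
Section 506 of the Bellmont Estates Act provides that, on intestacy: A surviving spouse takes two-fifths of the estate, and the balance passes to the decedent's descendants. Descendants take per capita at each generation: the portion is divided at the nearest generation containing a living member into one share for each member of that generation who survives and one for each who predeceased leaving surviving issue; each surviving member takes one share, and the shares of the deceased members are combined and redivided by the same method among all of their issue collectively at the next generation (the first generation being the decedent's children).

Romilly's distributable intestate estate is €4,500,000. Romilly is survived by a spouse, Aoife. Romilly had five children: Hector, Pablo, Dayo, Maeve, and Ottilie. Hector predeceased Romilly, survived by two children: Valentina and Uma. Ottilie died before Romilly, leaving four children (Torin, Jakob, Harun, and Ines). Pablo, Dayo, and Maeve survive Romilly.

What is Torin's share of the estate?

Aoife takes two-fifths of €4,500,000 = €1,800,000. The remaining €2,700,000 passes to the descendants.
The descendants' portion (€2,700,000) is divided at the children's generation into 5 shares of €540,000. Pablo, Dayo, and Maeve each take €540,000. The 2 shares of the deceased (Hector and Ottilie) are combined into a pool of €1,080,000.
That pool (€1,080,000) is divided at the grandchildren's generation equally among Valentina, Uma, Torin, Jakob, Harun, and Ines: €180,000 each.

Torin receives €180,000.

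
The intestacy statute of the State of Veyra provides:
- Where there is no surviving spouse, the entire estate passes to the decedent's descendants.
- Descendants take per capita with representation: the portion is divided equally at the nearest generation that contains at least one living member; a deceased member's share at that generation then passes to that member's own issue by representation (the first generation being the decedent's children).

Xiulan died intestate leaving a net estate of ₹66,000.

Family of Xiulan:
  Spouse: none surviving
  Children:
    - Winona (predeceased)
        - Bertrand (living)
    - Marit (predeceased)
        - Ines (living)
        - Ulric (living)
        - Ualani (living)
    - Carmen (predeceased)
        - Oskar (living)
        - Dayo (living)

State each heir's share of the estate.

The entire ₹66,000 passes to the descendants.
No child survives, so the initial division is made at the grandchildren's generation.
That amount (₹66,000) is divided into 6 shares of ₹11,000: Bertrand, Ines, Ulric, Ualani, Oskar, and Dayo each take ₹11,000.

Bertrand: ₹11,000; Ines: ₹11,000; Ulric: ₹11,000; Ualani: ₹11,000; Oskar: ₹11,000; Dayo: ₹11,000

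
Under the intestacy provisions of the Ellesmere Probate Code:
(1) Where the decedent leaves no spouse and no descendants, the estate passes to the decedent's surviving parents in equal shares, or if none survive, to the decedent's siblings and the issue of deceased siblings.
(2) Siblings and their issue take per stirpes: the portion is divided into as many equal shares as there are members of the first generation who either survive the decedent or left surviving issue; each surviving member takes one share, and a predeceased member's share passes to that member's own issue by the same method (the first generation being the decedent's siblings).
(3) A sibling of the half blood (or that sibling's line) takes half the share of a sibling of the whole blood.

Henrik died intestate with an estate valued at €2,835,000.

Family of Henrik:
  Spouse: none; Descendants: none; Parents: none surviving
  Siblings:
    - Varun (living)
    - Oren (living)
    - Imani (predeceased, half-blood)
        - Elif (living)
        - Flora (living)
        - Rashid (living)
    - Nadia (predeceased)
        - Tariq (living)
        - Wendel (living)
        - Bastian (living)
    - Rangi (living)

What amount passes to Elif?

Elif receives €105,000.

The entire €2,835,000 passes to the siblings and their issue.
Counting each half-blood sibling's line as half a unit, there are 9/2 units in €2,835,000, so one unit is €630,000. Whole-blood lines (Varun, Oren, Nadia, and Rangi) take €630,000 each; half-blood lines (Imani) take €315,000 each.
Imani's share (€315,000) is divided into 3 shares of €105,000: Elif, Flora, and Rashid each take €105,000.
Nadia's share (€630,000) is divided into 3 shares of €210,000: Tariq, Wendel, and Bastian each take €210,000.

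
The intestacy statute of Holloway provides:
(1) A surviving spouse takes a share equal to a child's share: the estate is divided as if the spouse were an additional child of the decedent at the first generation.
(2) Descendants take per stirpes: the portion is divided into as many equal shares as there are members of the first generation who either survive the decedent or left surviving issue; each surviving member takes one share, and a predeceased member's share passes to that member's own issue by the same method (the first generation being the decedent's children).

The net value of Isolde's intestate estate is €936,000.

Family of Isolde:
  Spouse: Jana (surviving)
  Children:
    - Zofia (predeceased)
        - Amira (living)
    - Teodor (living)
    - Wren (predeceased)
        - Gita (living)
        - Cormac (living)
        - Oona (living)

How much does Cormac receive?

The spouse counts as an additional share at the children's level, so there are 4 primary shares of €234,000. Jana takes one such share (€234,000).
The children's combined portion (€702,000) is divided into 3 shares of €234,000: Teodor takes €234,000; Zofia's €234,000 share passes to Zofia's issue; Wren's €234,000 share passes to Wren's issue.
Zofia's share (€234,000) passes entirely to Amira.
Wren's share (€234,000) is divided into 3 shares of €78,000: Gita, Cormac, and Oona each take €78,000.

Cormac receives €78,000.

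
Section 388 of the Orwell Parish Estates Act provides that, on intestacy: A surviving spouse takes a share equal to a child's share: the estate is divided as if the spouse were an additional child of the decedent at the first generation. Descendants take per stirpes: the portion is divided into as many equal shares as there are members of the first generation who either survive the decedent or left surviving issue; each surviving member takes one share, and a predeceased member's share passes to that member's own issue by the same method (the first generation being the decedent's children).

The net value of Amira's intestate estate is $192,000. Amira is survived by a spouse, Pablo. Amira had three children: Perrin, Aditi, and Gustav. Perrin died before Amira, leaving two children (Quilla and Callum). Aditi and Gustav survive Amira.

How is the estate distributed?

Pablo: $48,000; Quilla: $24,000; Callum: $24,000; Aditi: $48,000; Gustav: $48,000

The spouse counts as an additional share at the children's level, so there are 4 primary shares of $48,000. Pablo takes one such share ($48,000).
The children's combined portion ($144,000) is divided into 3 shares of $48,000: Aditi and Gustav each take $48,000; Perrin's $48,000 share passes to Perrin's issue.
Perrin's share ($48,000) is divided into 2 shares of $24,000: Quilla and Callum each take $24,000.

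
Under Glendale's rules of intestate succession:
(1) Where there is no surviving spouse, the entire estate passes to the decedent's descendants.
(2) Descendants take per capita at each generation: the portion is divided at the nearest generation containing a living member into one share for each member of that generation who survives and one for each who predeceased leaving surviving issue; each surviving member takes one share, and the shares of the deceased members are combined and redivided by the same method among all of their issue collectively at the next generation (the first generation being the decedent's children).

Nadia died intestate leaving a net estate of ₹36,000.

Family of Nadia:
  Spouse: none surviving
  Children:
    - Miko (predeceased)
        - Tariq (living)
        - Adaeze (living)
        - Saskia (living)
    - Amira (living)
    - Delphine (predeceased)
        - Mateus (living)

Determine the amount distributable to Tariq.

Tariq receives ₹6,000.

The entire ₹36,000 passes to the descendants.
That amount (₹36,000) is divided at the children's generation into 3 shares of ₹12,000. Amira takes ₹12,000. The 2 shares of the deceased (Miko and Delphine) are combined into a pool of ₹24,000.
That pool (₹24,000) is divided at the grandchildren's generation equally among Tariq, Adaeze, Saskia, and Mateus: ₹6,000 each.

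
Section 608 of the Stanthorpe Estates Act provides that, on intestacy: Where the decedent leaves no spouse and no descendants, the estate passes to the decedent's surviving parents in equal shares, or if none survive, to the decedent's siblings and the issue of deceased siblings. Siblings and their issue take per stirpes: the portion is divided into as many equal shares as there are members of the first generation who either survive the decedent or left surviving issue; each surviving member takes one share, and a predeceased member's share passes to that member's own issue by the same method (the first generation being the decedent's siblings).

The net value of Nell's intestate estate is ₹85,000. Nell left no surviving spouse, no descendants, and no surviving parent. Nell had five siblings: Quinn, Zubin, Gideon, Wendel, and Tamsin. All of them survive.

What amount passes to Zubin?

The entire ₹85,000 passes to the siblings and their issue.
That amount (₹85,000) is divided into 5 shares of ₹17,000: Quinn, Zubin, Gideon, Wendel, and Tamsin each take ₹17,000.

Zubin receives ₹17,000.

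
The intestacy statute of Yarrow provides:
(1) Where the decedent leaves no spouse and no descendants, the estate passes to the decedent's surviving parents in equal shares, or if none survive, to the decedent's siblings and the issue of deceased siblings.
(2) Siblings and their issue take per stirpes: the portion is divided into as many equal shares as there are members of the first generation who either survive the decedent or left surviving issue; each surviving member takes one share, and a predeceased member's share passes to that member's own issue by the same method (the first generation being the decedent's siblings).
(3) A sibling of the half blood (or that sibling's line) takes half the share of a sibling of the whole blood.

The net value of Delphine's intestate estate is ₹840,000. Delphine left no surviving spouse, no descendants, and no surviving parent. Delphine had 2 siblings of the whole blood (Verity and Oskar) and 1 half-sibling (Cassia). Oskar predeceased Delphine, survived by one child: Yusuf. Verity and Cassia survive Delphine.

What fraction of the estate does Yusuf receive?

Yusuf receives 2/5 of the estate.

The entire ₹840,000 passes to the siblings and their issue.
Counting each half-blood sibling's line as half a unit, there are 5/2 units in ₹840,000, so one unit is ₹336,000. Whole-blood lines (Verity and Oskar) take ₹336,000 each; half-blood lines (Cassia) take ₹168,000 each.
Oskar's share (₹336,000) passes entirely to Yusuf.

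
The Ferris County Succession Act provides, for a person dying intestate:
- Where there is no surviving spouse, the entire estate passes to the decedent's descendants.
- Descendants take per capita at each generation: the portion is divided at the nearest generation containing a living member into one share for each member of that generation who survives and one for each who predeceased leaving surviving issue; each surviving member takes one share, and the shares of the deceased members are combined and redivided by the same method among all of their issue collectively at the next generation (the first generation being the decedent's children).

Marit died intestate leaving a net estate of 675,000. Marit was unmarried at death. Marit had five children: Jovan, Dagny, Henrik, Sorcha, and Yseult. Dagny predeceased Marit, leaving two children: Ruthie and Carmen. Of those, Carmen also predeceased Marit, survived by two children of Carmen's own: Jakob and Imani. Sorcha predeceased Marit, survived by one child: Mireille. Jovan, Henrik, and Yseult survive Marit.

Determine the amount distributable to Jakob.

Jakob receives 45,000.

The entire 675,000 passes to the descendants.
That amount (675,000) is divided at the children's generation into 5 shares of 135,000. Jovan, Henrik, and Yseult each take 135,000. The 2 shares of the deceased (Dagny and Sorcha) are combined into a pool of 270,000.
That pool (270,000) is divided at the grandchildren's generation into 3 shares of 90,000. Ruthie and Mireille each take 90,000. The remaining share for the deceased Carmen (90,000) is carried to the next generation.
That pool (90,000) is divided at the great-grandchildren's generation equally among Jakob and Imani: 45,000 each.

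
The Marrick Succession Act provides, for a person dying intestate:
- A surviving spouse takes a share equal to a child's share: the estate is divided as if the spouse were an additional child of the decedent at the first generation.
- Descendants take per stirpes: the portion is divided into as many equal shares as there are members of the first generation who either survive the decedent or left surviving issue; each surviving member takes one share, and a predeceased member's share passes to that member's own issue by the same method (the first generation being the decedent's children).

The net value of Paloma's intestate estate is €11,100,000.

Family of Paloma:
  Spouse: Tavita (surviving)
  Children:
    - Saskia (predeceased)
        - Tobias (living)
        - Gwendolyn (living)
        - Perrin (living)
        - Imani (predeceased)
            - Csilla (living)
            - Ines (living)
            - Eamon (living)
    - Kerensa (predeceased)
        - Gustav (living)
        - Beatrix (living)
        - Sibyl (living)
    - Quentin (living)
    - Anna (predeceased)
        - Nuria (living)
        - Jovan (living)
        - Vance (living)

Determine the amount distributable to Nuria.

The spouse counts as an additional share at the children's level, so there are 5 primary shares of €2,220,000. Tavita takes one such share (€2,220,000).
The children's combined portion (€8,880,000) is divided into 4 shares of €2,220,000: Quentin takes €2,220,000; Saskia's €2,220,000 share passes to Saskia's issue; Kerensa's €2,220,000 share passes to Kerensa's issue; Anna's €2,220,000 share passes to Anna's issue.
Saskia's share (€2,220,000) is divided into 4 shares of €555,000: Tobias, Gwendolyn, and Perrin each take €555,000; Imani's €555,000 share passes to Imani's issue.
Imani's share (€555,000) is divided into 3 shares of €185,000: Csilla, Ines, and Eamon each take €185,000.
Kerensa's share (€2,220,000) is divided into 3 shares of €740,000: Gustav, Beatrix, and Sibyl each take €740,000.
Anna's share (€2,220,000) is divided into 3 shares of €740,000: Nuria, Jovan, and Vance each take €740,000.

Nuria receives €740,000.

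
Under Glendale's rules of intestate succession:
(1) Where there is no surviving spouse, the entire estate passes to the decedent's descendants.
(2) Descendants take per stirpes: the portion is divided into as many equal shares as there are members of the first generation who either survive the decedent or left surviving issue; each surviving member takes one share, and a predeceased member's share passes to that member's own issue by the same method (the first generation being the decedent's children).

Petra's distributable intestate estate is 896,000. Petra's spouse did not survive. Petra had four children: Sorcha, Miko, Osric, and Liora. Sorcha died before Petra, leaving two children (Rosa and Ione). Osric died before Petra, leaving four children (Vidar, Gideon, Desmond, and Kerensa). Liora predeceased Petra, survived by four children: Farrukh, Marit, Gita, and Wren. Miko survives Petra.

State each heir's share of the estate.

The entire 896,000 passes to the descendants.
That amount (896,000) is divided into 4 shares of 224,000: Miko takes 224,000; Sorcha's 224,000 share passes to Sorcha's issue; Osric's 224,000 share passes to Osric's issue; Liora's 224,000 share passes to Liora's issue.
Sorcha's share (224,000) is divided into 2 shares of 112,000: Rosa and Ione each take 112,000.
Osric's share (224,000) is divided into 4 shares of 56,000: Vidar, Gideon, Desmond, and Kerensa each take 56,000.
Liora's share (224,000) is divided into 4 shares of 56,000: Farrukh, Marit, Gita, and Wren each take 56,000.

Rosa: 112,000; Ione: 112,000; Miko: 224,000; Vidar: 56,000; Gideon: 56,000; Desmond: 56,000; Kerensa: 56,000; Farrukh: 56,000; Marit: 56,000; Gita: 56,000; Wren: 56,000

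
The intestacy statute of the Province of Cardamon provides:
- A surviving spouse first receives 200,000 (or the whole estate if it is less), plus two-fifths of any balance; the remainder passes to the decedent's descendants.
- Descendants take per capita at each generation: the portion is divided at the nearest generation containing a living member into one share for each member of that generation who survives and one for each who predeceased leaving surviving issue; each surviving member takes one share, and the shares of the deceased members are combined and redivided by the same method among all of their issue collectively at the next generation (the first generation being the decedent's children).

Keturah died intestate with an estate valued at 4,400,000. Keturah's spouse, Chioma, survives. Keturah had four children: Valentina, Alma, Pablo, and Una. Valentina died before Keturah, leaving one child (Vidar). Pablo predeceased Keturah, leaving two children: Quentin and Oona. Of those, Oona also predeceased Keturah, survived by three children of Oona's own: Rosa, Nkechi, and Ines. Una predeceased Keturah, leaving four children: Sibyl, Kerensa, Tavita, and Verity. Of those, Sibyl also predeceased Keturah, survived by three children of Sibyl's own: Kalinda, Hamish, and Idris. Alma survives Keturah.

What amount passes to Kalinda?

Chioma first takes 200,000, leaving a balance of 4,200,000. Chioma then takes two-fifths of the balance (1,680,000), for a total of 1,880,000. The remaining 2,520,000 passes to the descendants.
The descendants' portion (2,520,000) is divided at the children's generation into 4 shares of 630,000. Alma takes 630,000. The 3 shares of the deceased (Valentina, Pablo, and Una) are combined into a pool of 1,890,000.
That pool (1,890,000) is divided at the grandchildren's generation into 7 shares of 270,000. Vidar, Quentin, Kerensa, Tavita, and Verity each take 270,000. The 2 shares of the deceased (Oona and Sibyl) are combined into a pool of 540,000.
That pool (540,000) is divided at the great-grandchildren's generation equally among Rosa, Nkechi, Ines, Kalinda, Hamish, and Idris: 90,000 each.

Kalinda receives 90,000.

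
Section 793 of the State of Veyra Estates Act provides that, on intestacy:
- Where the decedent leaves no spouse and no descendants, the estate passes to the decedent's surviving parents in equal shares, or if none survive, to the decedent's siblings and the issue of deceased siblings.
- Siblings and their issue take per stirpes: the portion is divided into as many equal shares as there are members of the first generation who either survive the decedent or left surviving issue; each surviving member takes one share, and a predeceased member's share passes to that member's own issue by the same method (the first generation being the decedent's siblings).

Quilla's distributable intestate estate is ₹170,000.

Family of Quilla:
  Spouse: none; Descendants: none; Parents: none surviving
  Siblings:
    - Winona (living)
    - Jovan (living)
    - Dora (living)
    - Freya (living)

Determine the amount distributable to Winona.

Winona receives ₹42,500.

The entire ₹170,000 passes to the siblings and their issue.
That amount (₹170,000) is divided into 4 shares of ₹42,500: Winona, Jovan, Dora, and Freya each take ₹42,500.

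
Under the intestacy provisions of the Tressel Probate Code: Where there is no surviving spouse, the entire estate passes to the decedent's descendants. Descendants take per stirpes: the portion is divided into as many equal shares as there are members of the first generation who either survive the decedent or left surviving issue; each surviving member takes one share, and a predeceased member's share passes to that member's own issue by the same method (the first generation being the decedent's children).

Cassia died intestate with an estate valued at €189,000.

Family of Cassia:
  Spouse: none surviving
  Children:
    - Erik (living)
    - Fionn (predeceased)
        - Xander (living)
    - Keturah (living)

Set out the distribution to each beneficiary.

Erik: €63,000; Xander: €63,000; Keturah: €63,000

The entire €189,000 passes to the descendants.
That amount (€189,000) is divided into 3 shares of €63,000: Erik and Keturah each take €63,000; Fionn's €63,000 share passes to Fionn's issue.
Fionn's share (€63,000) passes entirely to Xander.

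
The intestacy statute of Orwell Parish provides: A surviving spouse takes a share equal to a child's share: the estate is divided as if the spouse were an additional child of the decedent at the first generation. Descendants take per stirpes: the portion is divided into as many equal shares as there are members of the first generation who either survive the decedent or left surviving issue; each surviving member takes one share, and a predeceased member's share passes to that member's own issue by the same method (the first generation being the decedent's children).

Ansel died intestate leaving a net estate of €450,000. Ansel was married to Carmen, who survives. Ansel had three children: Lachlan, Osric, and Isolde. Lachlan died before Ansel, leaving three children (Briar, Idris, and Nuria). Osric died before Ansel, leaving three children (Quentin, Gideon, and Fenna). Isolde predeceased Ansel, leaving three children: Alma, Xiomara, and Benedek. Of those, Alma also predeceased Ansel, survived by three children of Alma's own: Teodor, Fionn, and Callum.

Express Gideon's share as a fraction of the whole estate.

The spouse counts as an additional share at the children's level, so there are 4 primary shares of €112,500. Carmen takes one such share (€112,500).
The children's combined portion (€337,500) is divided into 3 shares of €112,500: Lachlan's €112,500 share passes to Lachlan's issue; Osric's €112,500 share passes to Osric's issue; Isolde's €112,500 share passes to Isolde's issue.
Lachlan's share (€112,500) is divided into 3 shares of €37,500: Briar, Idris, and Nuria each take €37,500.
Osric's share (€112,500) is divided into 3 shares of €37,500: Quentin, Gideon, and Fenna each take €37,500.
Isolde's share (€112,500) is divided into 3 shares of €37,500: Xiomara and Benedek each take €37,500; Alma's €37,500 share passes to Alma's issue.
Alma's share (€37,500) is divided into 3 shares of €12,500: Teodor, Fionn, and Callum each take €12,500.

Gideon receives 1/12 of the estate.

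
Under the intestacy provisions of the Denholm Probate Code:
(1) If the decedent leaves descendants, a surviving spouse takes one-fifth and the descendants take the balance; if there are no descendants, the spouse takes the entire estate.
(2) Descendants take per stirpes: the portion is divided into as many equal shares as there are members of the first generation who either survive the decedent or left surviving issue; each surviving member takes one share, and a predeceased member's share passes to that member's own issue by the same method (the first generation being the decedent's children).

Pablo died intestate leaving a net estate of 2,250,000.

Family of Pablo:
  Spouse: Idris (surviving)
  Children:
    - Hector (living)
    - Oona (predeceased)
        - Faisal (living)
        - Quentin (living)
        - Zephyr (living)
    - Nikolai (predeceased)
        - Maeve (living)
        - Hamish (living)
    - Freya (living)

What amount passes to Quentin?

Quentin receives 150,000.

Idris takes one-fifth of 2,250,000 = 450,000. The remaining 1,800,000 passes to the descendants.
The descendants' portion (1,800,000) is divided into 4 shares of 450,000: Hector and Freya each take 450,000; Oona's 450,000 share passes to Oona's issue; Nikolai's 450,000 share passes to Nikolai's issue.
Oona's share (450,000) is divided into 3 shares of 150,000: Faisal, Quentin, and Zephyr each take 150,000.
Nikolai's share (450,000) is divided into 2 shares of 225,000: Maeve and Hamish each take 225,000.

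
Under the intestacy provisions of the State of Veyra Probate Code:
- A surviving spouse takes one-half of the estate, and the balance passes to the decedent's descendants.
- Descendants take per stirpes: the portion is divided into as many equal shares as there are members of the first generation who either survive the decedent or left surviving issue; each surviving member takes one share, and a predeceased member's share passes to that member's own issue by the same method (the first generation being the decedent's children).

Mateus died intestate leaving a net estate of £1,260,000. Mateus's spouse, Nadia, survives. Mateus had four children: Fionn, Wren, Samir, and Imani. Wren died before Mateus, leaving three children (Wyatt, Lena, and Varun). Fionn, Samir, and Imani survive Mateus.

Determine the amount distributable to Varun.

Varun receives £52,500.

Nadia takes one-half of £1,260,000 = £630,000. The remaining £630,000 passes to the descendants.
The descendants' portion (£630,000) is divided into 4 shares of £157,500: Fionn, Samir, and Imani each take £157,500; Wren's £157,500 share passes to Wren's issue.
Wren's share (£157,500) is divided into 3 shares of £52,500: Wyatt, Lena, and Varun each take £52,500.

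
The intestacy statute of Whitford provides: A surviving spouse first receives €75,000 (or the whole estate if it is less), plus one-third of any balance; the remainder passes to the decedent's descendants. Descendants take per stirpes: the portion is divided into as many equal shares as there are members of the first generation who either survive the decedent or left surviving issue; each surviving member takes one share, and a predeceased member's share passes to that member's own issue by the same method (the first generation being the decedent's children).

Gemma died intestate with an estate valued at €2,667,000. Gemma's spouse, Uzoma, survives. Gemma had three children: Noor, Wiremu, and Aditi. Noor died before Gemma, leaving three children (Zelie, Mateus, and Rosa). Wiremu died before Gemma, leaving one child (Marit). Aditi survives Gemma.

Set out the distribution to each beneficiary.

Uzoma: €939,000; Zelie: €192,000; Mateus: €192,000; Rosa: €192,000; Marit: €576,000; Aditi: €576,000

Uzoma first takes €75,000, leaving a balance of €2,592,000. Uzoma then takes one-third of the balance (€864,000), for a total of €939,000. The remaining €1,728,000 passes to the descendants.
The descendants' portion (€1,728,000) is divided into 3 shares of €576,000: Aditi takes €576,000; Noor's €576,000 share passes to Noor's issue; Wiremu's €576,000 share passes to Wiremu's issue.
Noor's share (€576,000) is divided into 3 shares of €192,000: Zelie, Mateus, and Rosa each take €192,000.
Wiremu's share (€576,000) passes entirely to Marit.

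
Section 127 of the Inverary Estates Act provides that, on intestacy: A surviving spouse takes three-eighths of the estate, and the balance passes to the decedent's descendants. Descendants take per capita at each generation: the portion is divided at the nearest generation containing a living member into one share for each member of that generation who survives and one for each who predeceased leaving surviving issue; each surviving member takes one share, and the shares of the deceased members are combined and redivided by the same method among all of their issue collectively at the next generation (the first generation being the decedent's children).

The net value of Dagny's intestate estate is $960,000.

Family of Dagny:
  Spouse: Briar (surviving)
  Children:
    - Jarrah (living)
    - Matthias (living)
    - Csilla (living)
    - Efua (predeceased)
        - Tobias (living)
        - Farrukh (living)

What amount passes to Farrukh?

Briar takes three-eighths of $960,000 = $360,000. The remaining $600,000 passes to the descendants.
The descendants' portion ($600,000) is divided at the children's generation into 4 shares of $150,000. Jarrah, Matthias, and Csilla each take $150,000. The remaining share for the deceased Efua ($150,000) is carried to the next generation.
That pool ($150,000) is divided at the grandchildren's generation equally among Tobias and Farrukh: $75,000 each.

Farrukh receives $75,000.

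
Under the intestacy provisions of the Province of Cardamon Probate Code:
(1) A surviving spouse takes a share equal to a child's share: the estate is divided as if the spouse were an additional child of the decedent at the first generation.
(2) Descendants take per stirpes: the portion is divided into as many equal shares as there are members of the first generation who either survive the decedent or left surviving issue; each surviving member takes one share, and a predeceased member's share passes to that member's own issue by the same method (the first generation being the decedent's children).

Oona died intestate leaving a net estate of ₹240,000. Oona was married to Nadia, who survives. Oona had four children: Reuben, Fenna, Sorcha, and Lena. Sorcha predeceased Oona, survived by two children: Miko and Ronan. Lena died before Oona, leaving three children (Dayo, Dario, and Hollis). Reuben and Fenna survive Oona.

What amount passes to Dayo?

Dayo receives ₹16,000.

The spouse counts as an additional share at the children's level, so there are 5 primary shares of ₹48,000. Nadia takes one such share (₹48,000).
The children's combined portion (₹192,000) is divided into 4 shares of ₹48,000: Reuben and Fenna each take ₹48,000; Sorcha's ₹48,000 share passes to Sorcha's issue; Lena's ₹48,000 share passes to Lena's issue.
Sorcha's share (₹48,000) is divided into 2 shares of ₹24,000: Miko and Ronan each take ₹24,000.
Lena's share (₹48,000) is divided into 3 shares of ₹16,000: Dayo, Dario, and Hollis each take ₹16,000.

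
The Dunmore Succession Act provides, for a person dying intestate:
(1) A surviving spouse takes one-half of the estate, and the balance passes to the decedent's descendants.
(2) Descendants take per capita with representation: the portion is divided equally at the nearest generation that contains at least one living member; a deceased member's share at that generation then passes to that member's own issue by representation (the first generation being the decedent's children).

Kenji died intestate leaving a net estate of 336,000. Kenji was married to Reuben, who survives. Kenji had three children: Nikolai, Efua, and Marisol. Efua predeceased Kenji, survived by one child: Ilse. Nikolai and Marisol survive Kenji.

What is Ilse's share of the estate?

Reuben takes one-half of 336,000 = 168,000. The remaining 168,000 passes to the descendants.
The descendants' portion (168,000) is divided into 3 shares of 56,000: Nikolai and Marisol each take 56,000; Efua's 56,000 share passes to Efua's issue.
Efua's share (56,000) passes entirely to Ilse.

Ilse receives 56,000.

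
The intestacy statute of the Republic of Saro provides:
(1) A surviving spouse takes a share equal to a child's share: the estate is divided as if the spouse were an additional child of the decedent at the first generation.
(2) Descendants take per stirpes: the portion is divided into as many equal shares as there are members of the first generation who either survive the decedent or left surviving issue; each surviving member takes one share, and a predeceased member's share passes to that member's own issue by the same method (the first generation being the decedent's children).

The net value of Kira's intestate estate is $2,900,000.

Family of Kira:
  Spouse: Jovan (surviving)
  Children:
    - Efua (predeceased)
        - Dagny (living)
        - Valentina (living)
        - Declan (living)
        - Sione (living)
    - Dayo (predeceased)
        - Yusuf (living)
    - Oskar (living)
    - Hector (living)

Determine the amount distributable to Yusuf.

The spouse counts as an additional share at the children's level, so there are 5 primary shares of $580,000. Jovan takes one such share ($580,000).
The children's combined portion ($2,320,000) is divided into 4 shares of $580,000: Oskar and Hector each take $580,000; Efua's $580,000 share passes to Efua's issue; Dayo's $580,000 share passes to Dayo's issue.
Efua's share ($580,000) is divided into 4 shares of $145,000: Dagny, Valentina, Declan, and Sione each take $145,000.
Dayo's share ($580,000) passes entirely to Yusuf.

Yusuf receives $580,000.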